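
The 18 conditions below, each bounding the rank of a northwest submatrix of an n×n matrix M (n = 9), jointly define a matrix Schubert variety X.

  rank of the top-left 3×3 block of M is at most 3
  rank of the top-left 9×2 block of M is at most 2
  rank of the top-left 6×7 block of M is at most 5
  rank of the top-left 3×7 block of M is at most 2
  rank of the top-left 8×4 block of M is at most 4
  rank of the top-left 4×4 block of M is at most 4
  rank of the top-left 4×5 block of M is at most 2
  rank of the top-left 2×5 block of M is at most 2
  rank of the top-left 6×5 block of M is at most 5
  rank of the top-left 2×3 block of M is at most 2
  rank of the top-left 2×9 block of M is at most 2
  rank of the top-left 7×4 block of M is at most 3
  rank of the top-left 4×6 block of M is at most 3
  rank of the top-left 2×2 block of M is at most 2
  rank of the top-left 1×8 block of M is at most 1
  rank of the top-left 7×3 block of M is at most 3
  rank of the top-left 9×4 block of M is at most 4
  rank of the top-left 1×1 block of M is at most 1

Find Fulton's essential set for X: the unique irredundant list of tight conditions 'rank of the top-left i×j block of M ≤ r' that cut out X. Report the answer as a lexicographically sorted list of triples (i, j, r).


Computing R[i][j] = min implied NW-rank bound (n=9, 18 conditions):

  1 1 1 1 1 1 1 1 1
  1 2 2 2 2 2 2 2 2
  1 2 2 2 2 2 2 3 3
  1 2 2 2 2 3 3 4 4
  1 2 3 3 3 4 4 5 5
  1 2 3 3 4 5 5 6 6
  1 2 3 3 4 5 6 7 7
  1 2 3 4 5 6 7 8 8
  1 2 3 4 5 6 7 8 9

so w = (1, 2, 8, 6, 3, 5, 7, 4, 9).

ℓ(w)=10; the 3 essential cells (i,j,r):

[(3, 7, 2), (4, 5, 2), (7, 4, 3)]


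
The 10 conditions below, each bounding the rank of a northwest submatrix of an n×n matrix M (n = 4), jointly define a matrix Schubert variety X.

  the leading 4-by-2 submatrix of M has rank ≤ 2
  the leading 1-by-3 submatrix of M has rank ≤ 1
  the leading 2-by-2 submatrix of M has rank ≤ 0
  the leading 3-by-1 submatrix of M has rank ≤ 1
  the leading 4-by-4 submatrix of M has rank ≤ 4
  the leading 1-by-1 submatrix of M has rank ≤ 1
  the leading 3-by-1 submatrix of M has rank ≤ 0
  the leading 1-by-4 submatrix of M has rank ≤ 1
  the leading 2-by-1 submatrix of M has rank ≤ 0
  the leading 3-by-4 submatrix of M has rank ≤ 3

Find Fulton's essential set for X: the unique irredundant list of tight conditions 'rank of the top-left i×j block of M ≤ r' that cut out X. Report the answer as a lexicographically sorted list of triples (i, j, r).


Propagating the 10 rank bounds to every northwest block:

  R[1]: 0 0 1 1
  R[2]: 0 0 1 2
  R[3]: 0 1 2 3
  R[4]: 1 2 3 4

second differences of R give the permutation w = (3, 4, 2, 1).

Fulton essential set (2 of the 5 Rothe cells):

[(2, 2, 0), (3, 1, 0)]


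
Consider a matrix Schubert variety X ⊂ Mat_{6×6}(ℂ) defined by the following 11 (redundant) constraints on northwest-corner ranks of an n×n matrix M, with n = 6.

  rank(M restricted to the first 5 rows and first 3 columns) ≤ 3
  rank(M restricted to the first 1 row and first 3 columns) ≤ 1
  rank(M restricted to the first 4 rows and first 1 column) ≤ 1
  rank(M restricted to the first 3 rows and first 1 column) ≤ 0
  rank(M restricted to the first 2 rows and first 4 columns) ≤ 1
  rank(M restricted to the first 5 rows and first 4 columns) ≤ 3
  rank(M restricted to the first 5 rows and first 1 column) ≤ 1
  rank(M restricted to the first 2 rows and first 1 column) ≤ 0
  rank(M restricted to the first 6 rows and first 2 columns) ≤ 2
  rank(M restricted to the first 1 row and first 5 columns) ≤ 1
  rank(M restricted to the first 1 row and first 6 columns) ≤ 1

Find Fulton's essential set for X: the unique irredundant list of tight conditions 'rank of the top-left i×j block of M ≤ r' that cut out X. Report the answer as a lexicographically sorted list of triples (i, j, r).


Reconstructing r_w from the 11 given conditions:

  row 1: 0, 1, 1, 1, 1, 1
  row 2: 0, 1, 1, 1, 2, 2
  row 3: 0, 1, 2, 2, 3, 3
  row 4: 1, 2, 3, 3, 4, 4
  row 5: 1, 2, 3, 3, 4, 5
  row 6: 1, 2, 3, 4, 5, 6

second differences of R give the permutation w = (2, 5, 3, 1, 6, 4).

ℓ(w)=6; the 3 essential cells (i,j,r):

[(2, 4, 1), (3, 1, 0), (5, 4, 3)]


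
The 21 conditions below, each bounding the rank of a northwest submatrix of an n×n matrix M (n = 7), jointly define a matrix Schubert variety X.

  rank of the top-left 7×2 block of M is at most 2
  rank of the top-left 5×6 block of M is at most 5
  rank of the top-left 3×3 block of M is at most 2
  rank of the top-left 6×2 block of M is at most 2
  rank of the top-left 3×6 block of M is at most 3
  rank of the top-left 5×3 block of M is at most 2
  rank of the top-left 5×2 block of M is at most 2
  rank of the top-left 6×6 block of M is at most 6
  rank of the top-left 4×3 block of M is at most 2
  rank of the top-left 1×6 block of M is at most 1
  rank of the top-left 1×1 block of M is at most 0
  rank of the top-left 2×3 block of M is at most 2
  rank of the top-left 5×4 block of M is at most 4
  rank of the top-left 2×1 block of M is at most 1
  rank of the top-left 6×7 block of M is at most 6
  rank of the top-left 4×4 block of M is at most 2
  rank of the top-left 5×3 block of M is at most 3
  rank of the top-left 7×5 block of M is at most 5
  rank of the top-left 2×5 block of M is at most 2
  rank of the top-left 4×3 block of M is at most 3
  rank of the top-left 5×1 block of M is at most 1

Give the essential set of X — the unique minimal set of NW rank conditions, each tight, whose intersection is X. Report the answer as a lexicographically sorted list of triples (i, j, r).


Reconstructing r_w from the 21 given conditions:

  0 1 1 1 1 1 1
  1 2 2 2 2 2 2
  1 2 2 2 3 3 3
  1 2 2 2 3 4 4
  1 2 2 3 4 5 5
  1 2 3 4 5 6 6
  1 2 3 4 5 6 7

so w = (2, 1, 5, 6, 4, 3, 7).

Rothe diagram D(w) (6 cells), 3 SE-corners (essential conditions):

[(1, 1, 0), (4, 4, 2), (5, 3, 2)]


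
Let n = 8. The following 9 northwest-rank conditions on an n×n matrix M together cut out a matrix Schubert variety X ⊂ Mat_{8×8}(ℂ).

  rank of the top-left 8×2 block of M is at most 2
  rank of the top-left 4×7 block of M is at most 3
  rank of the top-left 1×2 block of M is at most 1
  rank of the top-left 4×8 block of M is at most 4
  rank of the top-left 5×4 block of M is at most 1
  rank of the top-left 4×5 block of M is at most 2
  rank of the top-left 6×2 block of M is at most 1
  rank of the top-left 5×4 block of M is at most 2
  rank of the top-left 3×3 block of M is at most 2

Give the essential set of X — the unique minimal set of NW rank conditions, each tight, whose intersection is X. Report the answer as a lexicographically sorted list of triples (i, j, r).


Rank table r_w(8×8) implied by the 9 constraints:

  i=1: 1  1  1  1  1  1  1  1
  i=2: 1  1  1  1  2  2  2  2
  i=3: 1  1  1  1  2  3  3  3
  i=4: 1  1  1  1  2  3  3  4
  i=5: 1  1  1  1  2  3  4  5
  i=6: 1  1  2  2  3  4  5  6
  i=7: 1  2  3  3  4  5  6  7
  i=8: 1  2  3  4  5  6  7  8

second differences of R give the permutation w = (1, 5, 6, 8, 7, 3, 2, 4).

D(w) has 14 cells with 3 SE-corners; essential set:

[(4, 7, 3), (5, 4, 1), (6, 2, 1)]


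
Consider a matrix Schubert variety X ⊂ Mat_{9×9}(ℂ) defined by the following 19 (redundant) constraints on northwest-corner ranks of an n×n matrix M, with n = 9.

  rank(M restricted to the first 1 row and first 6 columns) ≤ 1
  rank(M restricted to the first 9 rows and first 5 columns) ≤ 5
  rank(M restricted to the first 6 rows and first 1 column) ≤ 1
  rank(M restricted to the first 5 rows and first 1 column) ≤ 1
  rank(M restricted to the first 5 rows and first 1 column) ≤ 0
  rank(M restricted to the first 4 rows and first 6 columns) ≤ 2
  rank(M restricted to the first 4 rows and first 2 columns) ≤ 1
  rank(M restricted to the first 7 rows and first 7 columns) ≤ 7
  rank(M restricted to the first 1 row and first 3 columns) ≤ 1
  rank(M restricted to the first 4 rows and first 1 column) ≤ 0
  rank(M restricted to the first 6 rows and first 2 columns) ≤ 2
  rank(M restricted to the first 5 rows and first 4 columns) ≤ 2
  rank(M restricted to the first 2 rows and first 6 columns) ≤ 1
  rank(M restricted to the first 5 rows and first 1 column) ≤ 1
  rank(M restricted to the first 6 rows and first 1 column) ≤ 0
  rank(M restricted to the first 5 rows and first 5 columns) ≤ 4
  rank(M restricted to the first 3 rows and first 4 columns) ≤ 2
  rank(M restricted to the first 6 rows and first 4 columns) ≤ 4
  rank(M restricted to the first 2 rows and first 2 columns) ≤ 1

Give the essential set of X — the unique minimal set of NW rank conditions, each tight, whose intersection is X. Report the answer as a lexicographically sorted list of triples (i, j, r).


Recovering R(i,j) via the rank-extension bound from the 19 conditions:

  0 | 1 | 1 | 1 | 1 | 1 | 1 | 1 | 1
  0 | 1 | 1 | 1 | 1 | 1 | 2 | 2 | 2
  0 | 1 | 2 | 2 | 2 | 2 | 3 | 3 | 3
  0 | 1 | 2 | 2 | 2 | 2 | 3 | 4 | 4
  0 | 1 | 2 | 2 | 3 | 3 | 4 | 5 | 5
  0 | 1 | 2 | 3 | 4 | 4 | 5 | 6 | 6
  1 | 2 | 3 | 4 | 5 | 5 | 6 | 7 | 7
  1 | 2 | 3 | 4 | 5 | 6 | 7 | 8 | 8
  1 | 2 | 3 | 4 | 5 | 6 | 7 | 8 | 9

the unique w with this rank table is (2, 7, 3, 8, 5, 4, 1, 6, 9).

ℓ(w)=14; the 4 essential cells (i,j,r):

[(2, 6, 1), (4, 6, 2), (5, 4, 2), (6, 1, 0)]


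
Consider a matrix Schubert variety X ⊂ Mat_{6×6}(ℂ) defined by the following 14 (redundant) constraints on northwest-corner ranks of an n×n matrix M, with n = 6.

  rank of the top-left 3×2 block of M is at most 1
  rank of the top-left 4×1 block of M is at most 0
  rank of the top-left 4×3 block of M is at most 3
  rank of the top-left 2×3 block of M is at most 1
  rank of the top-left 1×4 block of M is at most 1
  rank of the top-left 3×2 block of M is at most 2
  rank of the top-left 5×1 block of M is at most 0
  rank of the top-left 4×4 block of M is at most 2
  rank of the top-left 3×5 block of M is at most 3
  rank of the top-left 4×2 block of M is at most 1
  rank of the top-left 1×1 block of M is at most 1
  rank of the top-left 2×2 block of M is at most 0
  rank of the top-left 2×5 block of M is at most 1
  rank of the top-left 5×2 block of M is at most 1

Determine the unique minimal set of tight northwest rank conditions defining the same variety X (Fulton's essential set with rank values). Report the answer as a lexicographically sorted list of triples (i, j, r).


Computing R[i][j] = min implied NW-rank bound (n=6, 14 conditions):

  i=1: 0 | 0 | 1 | 1 | 1 | 1
  i=2: 0 | 0 | 1 | 1 | 1 | 2
  i=3: 0 | 1 | 2 | 2 | 2 | 3
  i=4: 0 | 1 | 2 | 2 | 3 | 4
  i=5: 0 | 1 | 2 | 3 | 4 | 5
  i=6: 1 | 2 | 3 | 4 | 5 | 6

giving w = (3, 6, 2, 5, 4, 1) via Δ²R.

D(w) has 10 cells with 4 SE-corners; essential set:

[(2, 2, 0), (2, 5, 1), (4, 4, 2), (5, 1, 0)]


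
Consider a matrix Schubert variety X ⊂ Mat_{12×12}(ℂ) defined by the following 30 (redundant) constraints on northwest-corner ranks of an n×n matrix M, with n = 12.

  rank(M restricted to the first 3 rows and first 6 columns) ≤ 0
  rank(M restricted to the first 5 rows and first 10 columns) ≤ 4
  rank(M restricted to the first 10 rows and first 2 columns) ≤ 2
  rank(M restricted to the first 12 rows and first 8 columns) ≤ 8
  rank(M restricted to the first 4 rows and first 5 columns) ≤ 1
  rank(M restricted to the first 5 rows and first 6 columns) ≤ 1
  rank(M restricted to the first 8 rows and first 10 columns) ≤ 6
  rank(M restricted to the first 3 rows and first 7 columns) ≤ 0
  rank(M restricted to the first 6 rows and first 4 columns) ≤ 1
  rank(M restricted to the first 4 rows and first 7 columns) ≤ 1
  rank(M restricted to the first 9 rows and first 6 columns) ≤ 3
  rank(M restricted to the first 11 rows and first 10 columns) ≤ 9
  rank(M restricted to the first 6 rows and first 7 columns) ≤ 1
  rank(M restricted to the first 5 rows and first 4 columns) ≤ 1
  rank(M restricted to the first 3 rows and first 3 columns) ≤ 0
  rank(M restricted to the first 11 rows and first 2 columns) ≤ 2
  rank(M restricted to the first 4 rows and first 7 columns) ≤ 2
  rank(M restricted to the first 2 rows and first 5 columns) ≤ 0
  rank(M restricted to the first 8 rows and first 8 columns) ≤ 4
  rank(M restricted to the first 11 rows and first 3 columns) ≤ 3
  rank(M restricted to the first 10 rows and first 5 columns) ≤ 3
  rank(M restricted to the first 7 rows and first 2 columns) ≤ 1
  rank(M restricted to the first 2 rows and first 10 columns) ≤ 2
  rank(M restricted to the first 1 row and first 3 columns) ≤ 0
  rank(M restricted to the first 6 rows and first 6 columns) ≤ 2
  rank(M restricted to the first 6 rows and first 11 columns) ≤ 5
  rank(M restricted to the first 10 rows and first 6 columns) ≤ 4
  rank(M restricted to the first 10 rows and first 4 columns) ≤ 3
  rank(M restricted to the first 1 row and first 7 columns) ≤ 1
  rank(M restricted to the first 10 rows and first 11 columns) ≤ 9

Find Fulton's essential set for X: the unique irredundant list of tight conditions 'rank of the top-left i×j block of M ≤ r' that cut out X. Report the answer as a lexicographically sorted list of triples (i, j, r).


Reconstructing r_w from the 30 given conditions:

  row 1: 0 0 0 0 0 0 0 1 1 1 1 1
  row 2: 0 0 0 0 0 0 0 1 2 2 2 2
  row 3: 0 0 0 0 0 0 0 1 2 3 3 3
  row 4: 1 1 1 1 1 1 1 2 3 4 4 4
  row 5: 1 1 1 1 1 1 1 2 3 4 5 5
  row 6: 1 1 1 1 1 1 1 2 3 4 5 6
  row 7: 1 1 2 2 2 2 2 3 4 5 6 7
  row 8: 1 2 3 3 3 3 3 4 5 6 7 8
  row 9: 1 2 3 3 3 3 4 5 6 7 8 9
  row 10: 1 2 3 3 3 4 5 6 7 8 9 10
  row 11: 1 2 3 4 4 5 6 7 8 9 10 11
  row 12: 1 2 3 4 5 6 7 8 9 10 11 12

reading off 1-entries of Δ²R: w = (8, 9, 10, 1, 11, 12, 3, 2, 7, 6, 4, 5).

Rothe diagram D(w) (39 cells), 5 SE-corners (essential conditions):

[(3, 7, 0), (6, 7, 1), (7, 2, 1), (9, 6, 3), (10, 5, 3)]


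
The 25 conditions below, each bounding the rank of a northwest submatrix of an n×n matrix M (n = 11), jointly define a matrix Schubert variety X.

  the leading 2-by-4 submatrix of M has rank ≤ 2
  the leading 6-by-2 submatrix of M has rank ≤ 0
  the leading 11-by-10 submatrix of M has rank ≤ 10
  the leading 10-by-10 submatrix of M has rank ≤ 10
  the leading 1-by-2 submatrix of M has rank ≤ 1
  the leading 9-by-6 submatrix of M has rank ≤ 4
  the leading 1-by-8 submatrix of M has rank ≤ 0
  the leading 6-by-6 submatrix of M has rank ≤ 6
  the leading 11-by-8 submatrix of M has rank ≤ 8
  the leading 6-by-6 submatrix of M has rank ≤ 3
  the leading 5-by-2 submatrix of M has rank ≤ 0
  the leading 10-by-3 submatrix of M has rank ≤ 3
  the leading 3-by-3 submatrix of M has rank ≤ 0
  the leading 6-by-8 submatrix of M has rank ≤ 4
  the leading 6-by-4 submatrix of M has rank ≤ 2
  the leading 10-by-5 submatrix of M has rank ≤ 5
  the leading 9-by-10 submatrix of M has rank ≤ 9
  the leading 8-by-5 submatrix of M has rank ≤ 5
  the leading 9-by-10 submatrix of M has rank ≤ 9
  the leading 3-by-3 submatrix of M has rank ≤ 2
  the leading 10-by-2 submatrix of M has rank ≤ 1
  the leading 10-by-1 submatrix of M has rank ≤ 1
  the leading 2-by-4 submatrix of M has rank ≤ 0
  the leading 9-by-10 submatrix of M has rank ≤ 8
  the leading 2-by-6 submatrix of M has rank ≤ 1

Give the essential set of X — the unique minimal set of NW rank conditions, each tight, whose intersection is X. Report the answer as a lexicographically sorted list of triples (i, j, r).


The tightest implied rank at each (i,j), from the 25 conditions:

  0 0 0 0 0 0 0 0 1 1 1
  0 0 0 0 1 1 1 1 2 2 2
  0 0 0 1 2 2 2 2 3 3 3
  0 0 1 2 3 3 3 3 4 4 4
  0 0 1 2 3 3 4 4 5 5 5
  0 0 1 2 3 3 4 4 5 6 6
  1 1 2 3 4 4 5 5 6 7 7
  1 1 2 3 4 4 5 6 7 8 8
  1 1 2 3 4 4 5 6 7 8 9
  1 1 2 3 4 5 6 7 8 9 10
  1 2 3 4 5 6 7 8 9 10 11

hence w(1..11) = (9, 5, 4, 3, 7, 10, 1, 8, 11, 6, 2).

Fulton essential set (8 of the 29 Rothe cells):

[(1, 8, 0), (2, 4, 0), (3, 3, 0), (6, 2, 0), (6, 6, 3), (6, 8, 4), (9, 6, 4), (10, 2, 1)]


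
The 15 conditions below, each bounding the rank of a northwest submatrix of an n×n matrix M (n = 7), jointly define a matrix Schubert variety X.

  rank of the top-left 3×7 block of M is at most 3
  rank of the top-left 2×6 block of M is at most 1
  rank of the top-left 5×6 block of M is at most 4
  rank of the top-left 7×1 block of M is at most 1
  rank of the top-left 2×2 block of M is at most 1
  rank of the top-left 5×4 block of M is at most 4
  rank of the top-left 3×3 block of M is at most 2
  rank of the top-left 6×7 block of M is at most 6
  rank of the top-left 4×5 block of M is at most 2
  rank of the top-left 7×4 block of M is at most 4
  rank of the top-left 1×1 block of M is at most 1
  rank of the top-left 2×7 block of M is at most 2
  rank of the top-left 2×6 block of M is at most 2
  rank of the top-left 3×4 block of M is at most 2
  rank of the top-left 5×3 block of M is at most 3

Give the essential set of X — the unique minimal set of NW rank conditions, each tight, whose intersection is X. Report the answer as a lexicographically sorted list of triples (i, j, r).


Computing R[i][j] = min implied NW-rank bound (n=7, 15 conditions):

  row 1: 1  1  1  1  1  1  1
  row 2: 1  1  1  1  1  1  2
  row 3: 1  2  2  2  2  2  3
  row 4: 1  2  2  2  2  3  4
  row 5: 1  2  3  3  3  4  5
  row 6: 1  2  3  4  4  5  6
  row 7: 1  2  3  4  5  6  7

hence w(1..7) = (1, 7, 2, 6, 3, 4, 5).

2 SE-corners of the 8-cell Rothe diagram give Ess(w):

[(2, 6, 1), (4, 5, 2)]


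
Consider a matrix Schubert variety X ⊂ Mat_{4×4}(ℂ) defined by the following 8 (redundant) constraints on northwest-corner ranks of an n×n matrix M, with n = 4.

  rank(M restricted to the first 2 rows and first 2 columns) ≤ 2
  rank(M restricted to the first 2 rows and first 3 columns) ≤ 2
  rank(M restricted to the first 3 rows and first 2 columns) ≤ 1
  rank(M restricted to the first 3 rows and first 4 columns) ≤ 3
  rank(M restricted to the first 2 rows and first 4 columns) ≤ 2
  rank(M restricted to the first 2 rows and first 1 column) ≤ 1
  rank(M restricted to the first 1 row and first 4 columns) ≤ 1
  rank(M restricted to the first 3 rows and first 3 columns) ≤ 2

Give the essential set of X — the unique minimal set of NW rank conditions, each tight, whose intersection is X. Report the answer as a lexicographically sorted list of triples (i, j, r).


The tightest implied rank at each (i,j), from the 8 conditions:

  1 | 1 | 1 | 1
  1 | 1 | 2 | 2
  1 | 1 | 2 | 3
  1 | 2 | 3 | 4

the unique w with this rank table is (1, 3, 4, 2).

Rothe diagram D(w) (2 cells), 1 SE-corner (essential condition):

[(3, 2, 1)]


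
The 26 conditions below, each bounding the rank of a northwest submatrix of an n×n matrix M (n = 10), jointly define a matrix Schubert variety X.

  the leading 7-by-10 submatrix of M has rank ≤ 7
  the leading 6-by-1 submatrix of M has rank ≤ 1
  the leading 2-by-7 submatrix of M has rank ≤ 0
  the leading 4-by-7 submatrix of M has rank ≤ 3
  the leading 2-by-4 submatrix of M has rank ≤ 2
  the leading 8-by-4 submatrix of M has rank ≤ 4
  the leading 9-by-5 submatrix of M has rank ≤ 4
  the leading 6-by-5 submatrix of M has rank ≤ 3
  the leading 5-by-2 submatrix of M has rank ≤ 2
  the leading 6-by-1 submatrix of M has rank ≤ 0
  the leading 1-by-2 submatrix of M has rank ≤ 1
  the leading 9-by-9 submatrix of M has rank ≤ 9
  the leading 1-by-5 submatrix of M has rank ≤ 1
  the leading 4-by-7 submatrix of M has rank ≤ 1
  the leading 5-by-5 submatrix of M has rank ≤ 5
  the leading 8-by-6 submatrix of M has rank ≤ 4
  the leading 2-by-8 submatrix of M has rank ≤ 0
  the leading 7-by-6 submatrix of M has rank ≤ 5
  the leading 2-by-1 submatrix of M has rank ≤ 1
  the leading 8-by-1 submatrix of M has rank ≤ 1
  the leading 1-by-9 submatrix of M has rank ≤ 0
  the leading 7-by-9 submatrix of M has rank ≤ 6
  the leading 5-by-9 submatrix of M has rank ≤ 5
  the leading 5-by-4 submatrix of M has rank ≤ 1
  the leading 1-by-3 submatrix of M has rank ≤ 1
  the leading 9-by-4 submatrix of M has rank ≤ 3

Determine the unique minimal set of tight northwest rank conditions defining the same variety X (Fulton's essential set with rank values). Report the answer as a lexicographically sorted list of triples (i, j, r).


Rank table r_w(10×10) implied by the 26 constraints:

  R[1]: 0  0  0  0  0  0  0  0  0  1
  R[2]: 0  0  0  0  0  0  0  0  1  2
  R[3]: 0  1  1  1  1  1  1  1  2  3
  R[4]: 0  1  1  1  1  1  1  2  3  4
  R[5]: 0  1  1  1  2  2  2  3  4  5
  R[6]: 0  1  2  2  3  3  3  4  5  6
  R[7]: 1  2  3  3  4  4  4  5  6  7
  R[8]: 1  2  3  3  4  4  5  6  7  8
  R[9]: 1  2  3  3  4  5  6  7  8  9
  R[10]: 1  2  3  4  5  6  7  8  9  10

the unique w with this rank table is (10, 9, 2, 8, 5, 3, 1, 7, 6, 4).

ℓ(w)=31; the 7 essential cells (i,j,r):

[(1, 9, 0), (2, 8, 0), (4, 7, 1), (5, 4, 1), (6, 1, 0), (8, 6, 4), (9, 4, 3)]


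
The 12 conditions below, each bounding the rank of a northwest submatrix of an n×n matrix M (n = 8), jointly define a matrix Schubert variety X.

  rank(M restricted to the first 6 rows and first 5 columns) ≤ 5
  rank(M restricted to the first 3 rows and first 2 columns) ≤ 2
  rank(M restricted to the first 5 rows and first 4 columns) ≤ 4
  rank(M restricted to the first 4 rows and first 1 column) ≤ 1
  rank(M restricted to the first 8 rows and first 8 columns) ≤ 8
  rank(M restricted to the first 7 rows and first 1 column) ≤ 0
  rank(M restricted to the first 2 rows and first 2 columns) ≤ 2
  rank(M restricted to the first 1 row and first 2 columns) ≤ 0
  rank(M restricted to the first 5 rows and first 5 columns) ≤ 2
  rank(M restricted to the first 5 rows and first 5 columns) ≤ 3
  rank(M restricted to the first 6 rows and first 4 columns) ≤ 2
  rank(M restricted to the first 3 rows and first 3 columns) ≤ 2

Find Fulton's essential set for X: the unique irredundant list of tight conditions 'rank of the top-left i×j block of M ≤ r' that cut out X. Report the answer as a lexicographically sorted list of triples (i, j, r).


Recovering R(i,j) via the rank-extension bound from the 12 conditions:

  0  0  1  1  1  1  1  1
  0  1  2  2  2  2  2  2
  0  1  2  2  2  3  3  3
  0  1  2  2  2  3  4  4
  0  1  2  2  2  3  4  5
  0  1  2  2  3  4  5  6
  0  1  2  3  4  5  6  7
  1  2  3  4  5  6  7  8

second differences of R give the permutation w = (3, 2, 6, 7, 8, 5, 4, 1).

D(w) has 15 cells with 4 SE-corners; essential set:

[(1, 2, 0), (5, 5, 2), (6, 4, 2), (7, 1, 0)]


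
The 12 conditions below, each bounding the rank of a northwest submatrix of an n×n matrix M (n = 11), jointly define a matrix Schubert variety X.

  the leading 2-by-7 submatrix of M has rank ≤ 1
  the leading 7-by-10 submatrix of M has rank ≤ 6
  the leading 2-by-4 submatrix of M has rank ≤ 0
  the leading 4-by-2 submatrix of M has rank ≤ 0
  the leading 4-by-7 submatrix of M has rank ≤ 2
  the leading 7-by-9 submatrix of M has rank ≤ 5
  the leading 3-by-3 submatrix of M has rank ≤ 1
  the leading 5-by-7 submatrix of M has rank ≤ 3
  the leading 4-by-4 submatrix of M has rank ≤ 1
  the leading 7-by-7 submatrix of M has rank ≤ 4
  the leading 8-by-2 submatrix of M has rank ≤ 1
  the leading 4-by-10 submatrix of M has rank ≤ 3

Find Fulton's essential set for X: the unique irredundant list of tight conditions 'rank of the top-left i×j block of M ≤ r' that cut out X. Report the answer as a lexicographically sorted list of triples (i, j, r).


Rank table r_w(11×11) implied by the 12 constraints:

  i=1: 0 | 0 | 0 | 0 | 1 | 1 | 1 | 1 | 1 | 1 | 1
  i=2: 0 | 0 | 0 | 0 | 1 | 1 | 1 | 2 | 2 | 2 | 2
  i=3: 0 | 0 | 1 | 1 | 2 | 2 | 2 | 3 | 3 | 3 | 3
  i=4: 0 | 0 | 1 | 1 | 2 | 2 | 2 | 3 | 3 | 3 | 4
  i=5: 1 | 1 | 2 | 2 | 3 | 3 | 3 | 4 | 4 | 4 | 5
  i=6: 1 | 1 | 2 | 3 | 4 | 4 | 4 | 5 | 5 | 5 | 6
  i=7: 1 | 1 | 2 | 3 | 4 | 4 | 4 | 5 | 5 | 6 | 7
  i=8: 1 | 1 | 2 | 3 | 4 | 5 | 5 | 6 | 6 | 7 | 8
  i=9: 1 | 2 | 3 | 4 | 5 | 6 | 6 | 7 | 7 | 8 | 9
  i=10: 1 | 2 | 3 | 4 | 5 | 6 | 7 | 8 | 8 | 9 | 10
  i=11: 1 | 2 | 3 | 4 | 5 | 6 | 7 | 8 | 9 | 10 | 11

second differences of R give the permutation w = (5, 8, 3, 11, 1, 4, 10, 6, 2, 7, 9).

Rothe diagram D(w) (25 cells), 9 SE-corners (essential conditions):

[(2, 4, 0), (2, 7, 1), (4, 2, 0), (4, 4, 1), (4, 7, 2), (4, 10, 3), (7, 7, 4), (7, 9, 5), (8, 2, 1)]


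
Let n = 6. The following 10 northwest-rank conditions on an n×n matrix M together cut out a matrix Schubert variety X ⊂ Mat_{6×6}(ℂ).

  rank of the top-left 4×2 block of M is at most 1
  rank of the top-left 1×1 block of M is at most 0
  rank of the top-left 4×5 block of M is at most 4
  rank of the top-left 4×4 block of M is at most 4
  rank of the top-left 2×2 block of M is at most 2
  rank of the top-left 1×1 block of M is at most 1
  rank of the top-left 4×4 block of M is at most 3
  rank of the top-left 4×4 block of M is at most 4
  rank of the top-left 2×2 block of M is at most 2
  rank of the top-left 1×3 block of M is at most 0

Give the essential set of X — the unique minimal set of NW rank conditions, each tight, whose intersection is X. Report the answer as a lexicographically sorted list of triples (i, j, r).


Reconstructing r_w from the 10 given conditions:

  i=1: 0 0 0 1 1 1
  i=2: 1 1 1 2 2 2
  i=3: 1 1 2 3 3 3
  i=4: 1 1 2 3 4 4
  i=5: 1 2 3 4 5 5
  i=6: 1 2 3 4 5 6

second differences of R give the permutation w = (4, 1, 3, 5, 2, 6).

Fulton essential set (2 of the 5 Rothe cells):

[(1, 3, 0), (4, 2, 1)]


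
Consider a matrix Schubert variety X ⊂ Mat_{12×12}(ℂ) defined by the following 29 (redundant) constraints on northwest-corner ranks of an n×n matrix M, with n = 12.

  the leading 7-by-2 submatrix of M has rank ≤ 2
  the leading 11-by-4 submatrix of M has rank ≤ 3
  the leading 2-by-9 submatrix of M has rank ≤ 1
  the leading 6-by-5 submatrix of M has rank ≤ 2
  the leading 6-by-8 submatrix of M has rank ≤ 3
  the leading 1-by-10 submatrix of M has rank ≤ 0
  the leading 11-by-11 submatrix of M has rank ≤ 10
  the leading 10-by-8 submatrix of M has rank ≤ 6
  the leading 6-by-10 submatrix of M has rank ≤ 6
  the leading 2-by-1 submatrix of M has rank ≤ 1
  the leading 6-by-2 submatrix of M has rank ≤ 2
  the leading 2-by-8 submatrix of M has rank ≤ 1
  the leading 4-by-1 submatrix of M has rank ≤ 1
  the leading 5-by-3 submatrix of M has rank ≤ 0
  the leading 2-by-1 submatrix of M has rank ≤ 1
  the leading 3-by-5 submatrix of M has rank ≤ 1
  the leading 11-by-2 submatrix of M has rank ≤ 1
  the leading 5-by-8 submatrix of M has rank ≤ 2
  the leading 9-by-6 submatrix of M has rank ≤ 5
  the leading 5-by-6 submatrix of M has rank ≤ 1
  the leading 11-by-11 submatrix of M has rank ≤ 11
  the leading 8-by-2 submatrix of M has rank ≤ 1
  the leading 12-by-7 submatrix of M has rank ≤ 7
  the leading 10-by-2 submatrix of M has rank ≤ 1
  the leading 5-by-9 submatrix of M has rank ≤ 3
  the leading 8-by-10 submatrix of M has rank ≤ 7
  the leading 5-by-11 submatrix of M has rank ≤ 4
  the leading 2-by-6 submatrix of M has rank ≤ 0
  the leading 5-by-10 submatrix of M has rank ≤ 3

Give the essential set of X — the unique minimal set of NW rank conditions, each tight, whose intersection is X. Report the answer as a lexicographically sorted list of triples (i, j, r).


Computing R[i][j] = min implied NW-rank bound (n=12, 29 conditions):

  R[1]: 0, 0, 0, 0, 0, 0, 0, 0, 0, 0, 1, 1
  R[2]: 0, 0, 0, 0, 0, 0, 1, 1, 1, 1, 2, 2
  R[3]: 0, 0, 0, 1, 1, 1, 2, 2, 2, 2, 3, 3
  R[4]: 0, 0, 0, 1, 1, 1, 2, 2, 3, 3, 4, 4
  R[5]: 0, 0, 0, 1, 1, 1, 2, 2, 3, 3, 4, 5
  R[6]: 1, 1, 1, 2, 2, 2, 3, 3, 4, 4, 5, 6
  R[7]: 1, 1, 2, 3, 3, 3, 4, 4, 5, 5, 6, 7
  R[8]: 1, 1, 2, 3, 4, 4, 5, 5, 6, 6, 7, 8
  R[9]: 1, 1, 2, 3, 4, 5, 6, 6, 7, 7, 8, 9
  R[10]: 1, 1, 2, 3, 4, 5, 6, 6, 7, 8, 9, 10
  R[11]: 1, 1, 2, 3, 4, 5, 6, 7, 8, 9, 10, 11
  R[12]: 1, 2, 3, 4, 5, 6, 7, 8, 9, 10, 11, 12

second differences of R give the permutation w = (11, 7, 4, 9, 12, 1, 3, 5, 6, 10, 8, 2).

Fulton essential set (8 of the 38 Rothe cells):

[(1, 10, 0), (2, 6, 0), (5, 3, 0), (5, 6, 1), (5, 8, 2), (5, 10, 3), (10, 8, 6), (11, 2, 1)]


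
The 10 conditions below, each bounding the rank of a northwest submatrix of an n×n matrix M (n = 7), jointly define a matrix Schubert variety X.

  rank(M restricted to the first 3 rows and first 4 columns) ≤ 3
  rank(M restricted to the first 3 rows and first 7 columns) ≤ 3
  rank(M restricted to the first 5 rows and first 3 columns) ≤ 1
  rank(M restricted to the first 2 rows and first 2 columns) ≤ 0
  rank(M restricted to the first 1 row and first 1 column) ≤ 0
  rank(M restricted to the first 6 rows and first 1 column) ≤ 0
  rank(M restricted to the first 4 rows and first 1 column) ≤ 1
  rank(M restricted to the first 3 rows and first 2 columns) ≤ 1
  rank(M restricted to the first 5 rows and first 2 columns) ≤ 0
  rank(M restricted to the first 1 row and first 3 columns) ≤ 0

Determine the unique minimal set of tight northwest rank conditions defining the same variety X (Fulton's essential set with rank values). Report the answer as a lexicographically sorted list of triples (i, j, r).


Recovering R(i,j) via the rank-extension bound from the 10 conditions:

  i=1: 0  0  0  1  1  1  1
  i=2: 0  0  1  2  2  2  2
  i=3: 0  0  1  2  3  3  3
  i=4: 0  0  1  2  3  4  4
  i=5: 0  0  1  2  3  4  5
  i=6: 0  1  2  3  4  5  6
  i=7: 1  2  3  4  5  6  7

second differences of R give the permutation w = (4, 3, 5, 6, 7, 2, 1).

ℓ(w)=12; the 3 essential cells (i,j,r):

[(1, 3, 0), (5, 2, 0), (6, 1, 0)]


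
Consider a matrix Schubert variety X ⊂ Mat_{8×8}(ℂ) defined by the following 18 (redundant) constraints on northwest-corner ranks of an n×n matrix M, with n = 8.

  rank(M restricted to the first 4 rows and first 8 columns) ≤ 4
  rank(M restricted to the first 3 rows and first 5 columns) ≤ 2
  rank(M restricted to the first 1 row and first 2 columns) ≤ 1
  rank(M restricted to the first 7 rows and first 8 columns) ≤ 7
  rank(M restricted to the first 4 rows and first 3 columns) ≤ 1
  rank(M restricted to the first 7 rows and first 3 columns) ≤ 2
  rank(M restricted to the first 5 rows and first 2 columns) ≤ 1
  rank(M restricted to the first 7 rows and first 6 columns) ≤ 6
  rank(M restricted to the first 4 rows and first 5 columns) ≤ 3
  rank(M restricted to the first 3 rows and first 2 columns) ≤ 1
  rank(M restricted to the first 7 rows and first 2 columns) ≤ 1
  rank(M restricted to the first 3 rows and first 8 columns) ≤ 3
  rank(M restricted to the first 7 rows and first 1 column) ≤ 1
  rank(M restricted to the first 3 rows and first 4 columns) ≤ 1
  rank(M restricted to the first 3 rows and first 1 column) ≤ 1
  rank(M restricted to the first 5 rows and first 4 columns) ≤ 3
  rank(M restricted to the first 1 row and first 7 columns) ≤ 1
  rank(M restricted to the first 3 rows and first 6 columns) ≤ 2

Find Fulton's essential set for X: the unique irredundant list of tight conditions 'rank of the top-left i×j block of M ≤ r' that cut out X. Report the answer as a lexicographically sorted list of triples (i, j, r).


The tightest implied rank at each (i,j), from the 18 conditions:

  R[1]: 1 1 1 1 1 1 1 1
  R[2]: 1 1 1 1 2 2 2 2
  R[3]: 1 1 1 1 2 2 3 3
  R[4]: 1 1 1 2 3 3 4 4
  R[5]: 1 1 2 3 4 4 5 5
  R[6]: 1 1 2 3 4 5 6 6
  R[7]: 1 1 2 3 4 5 6 7
  R[8]: 1 2 3 4 5 6 7 8

hence w(1..8) = (1, 5, 7, 4, 3, 6, 8, 2).

ℓ(w)=12; the 4 essential cells (i,j,r):

[(3, 4, 1), (3, 6, 2), (4, 3, 1), (7, 2, 1)]


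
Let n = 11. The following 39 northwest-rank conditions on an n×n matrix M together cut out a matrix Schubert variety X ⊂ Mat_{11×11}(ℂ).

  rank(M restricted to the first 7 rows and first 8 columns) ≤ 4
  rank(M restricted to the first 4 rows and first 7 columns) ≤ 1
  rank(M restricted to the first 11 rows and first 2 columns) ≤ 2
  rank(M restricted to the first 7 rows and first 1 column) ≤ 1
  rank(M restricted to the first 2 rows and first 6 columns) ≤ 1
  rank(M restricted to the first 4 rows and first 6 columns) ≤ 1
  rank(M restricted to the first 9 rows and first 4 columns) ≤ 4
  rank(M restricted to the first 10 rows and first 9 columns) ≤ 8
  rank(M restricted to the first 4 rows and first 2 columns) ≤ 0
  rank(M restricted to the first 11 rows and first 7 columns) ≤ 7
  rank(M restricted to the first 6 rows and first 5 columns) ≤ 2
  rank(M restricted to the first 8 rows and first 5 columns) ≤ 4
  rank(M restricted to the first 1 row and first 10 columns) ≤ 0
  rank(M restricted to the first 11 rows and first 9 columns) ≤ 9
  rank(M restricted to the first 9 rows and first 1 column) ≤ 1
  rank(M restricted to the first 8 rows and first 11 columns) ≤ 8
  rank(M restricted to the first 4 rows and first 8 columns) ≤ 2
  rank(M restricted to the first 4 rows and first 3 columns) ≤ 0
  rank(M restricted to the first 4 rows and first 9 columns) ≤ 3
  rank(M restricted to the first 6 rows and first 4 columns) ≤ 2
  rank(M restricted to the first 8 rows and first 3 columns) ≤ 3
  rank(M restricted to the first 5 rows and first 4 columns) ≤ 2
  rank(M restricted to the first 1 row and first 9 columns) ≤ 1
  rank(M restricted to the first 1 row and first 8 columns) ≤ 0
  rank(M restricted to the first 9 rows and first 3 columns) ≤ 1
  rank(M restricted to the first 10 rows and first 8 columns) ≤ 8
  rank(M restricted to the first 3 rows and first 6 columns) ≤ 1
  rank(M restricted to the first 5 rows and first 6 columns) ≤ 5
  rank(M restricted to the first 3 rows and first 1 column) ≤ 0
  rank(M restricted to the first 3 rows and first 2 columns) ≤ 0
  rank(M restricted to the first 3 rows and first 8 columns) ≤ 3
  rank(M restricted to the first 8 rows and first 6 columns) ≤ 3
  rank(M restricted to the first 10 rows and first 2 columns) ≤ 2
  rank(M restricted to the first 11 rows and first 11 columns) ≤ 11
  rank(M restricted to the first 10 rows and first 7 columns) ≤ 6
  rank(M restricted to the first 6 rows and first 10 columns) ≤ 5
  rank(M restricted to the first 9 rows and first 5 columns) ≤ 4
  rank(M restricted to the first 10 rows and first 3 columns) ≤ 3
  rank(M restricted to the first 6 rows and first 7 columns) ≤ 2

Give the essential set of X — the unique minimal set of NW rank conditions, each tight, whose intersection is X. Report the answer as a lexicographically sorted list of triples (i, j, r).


Computing R[i][j] = min implied NW-rank bound (n=11, 39 conditions):

  0 0 0 0 0 0 0 0 0 0 1
  0 0 0 1 1 1 1 1 1 1 2
  0 0 0 1 1 1 1 2 2 2 3
  0 0 0 1 1 1 1 2 3 3 4
  1 1 1 2 2 2 2 3 4 4 5
  1 1 1 2 2 2 2 3 4 5 6
  1 1 1 2 3 3 3 4 5 6 7
  1 1 1 2 3 3 4 5 6 7 8
  1 1 1 2 3 4 5 6 7 8 9
  1 2 2 3 4 5 6 7 8 9 10
  1 2 3 4 5 6 7 8 9 10 11

the unique w with this rank table is (11, 4, 8, 9, 1, 10, 5, 7, 6, 2, 3).

6 SE-corners of the 37-cell Rothe diagram give Ess(w):

[(1, 10, 0), (4, 3, 0), (4, 7, 1), (6, 7, 2), (8, 6, 3), (9, 3, 1)]


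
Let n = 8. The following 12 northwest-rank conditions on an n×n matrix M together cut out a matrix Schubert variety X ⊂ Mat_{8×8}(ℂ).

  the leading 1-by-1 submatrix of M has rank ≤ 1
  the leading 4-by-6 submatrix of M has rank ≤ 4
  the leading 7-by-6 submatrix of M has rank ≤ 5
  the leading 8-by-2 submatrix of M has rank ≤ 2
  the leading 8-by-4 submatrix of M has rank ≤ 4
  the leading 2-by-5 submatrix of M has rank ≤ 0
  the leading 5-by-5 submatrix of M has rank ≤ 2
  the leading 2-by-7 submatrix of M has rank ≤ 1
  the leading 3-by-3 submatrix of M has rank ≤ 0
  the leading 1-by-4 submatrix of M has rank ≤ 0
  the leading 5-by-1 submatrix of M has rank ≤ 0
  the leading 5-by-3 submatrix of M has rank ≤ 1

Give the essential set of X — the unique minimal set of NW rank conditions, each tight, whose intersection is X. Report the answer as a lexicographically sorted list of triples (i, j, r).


Computing R[i][j] = min implied NW-rank bound (n=8, 12 conditions):

  0 | 0 | 0 | 0 | 0 | 1 | 1 | 1
  0 | 0 | 0 | 0 | 0 | 1 | 1 | 2
  0 | 0 | 0 | 1 | 1 | 2 | 2 | 3
  0 | 1 | 1 | 2 | 2 | 3 | 3 | 4
  0 | 1 | 1 | 2 | 2 | 3 | 4 | 5
  1 | 2 | 2 | 3 | 3 | 4 | 5 | 6
  1 | 2 | 3 | 4 | 4 | 5 | 6 | 7
  1 | 2 | 3 | 4 | 5 | 6 | 7 | 8

giving w = (6, 8, 4, 2, 7, 1, 3, 5) via Δ²R.

Fulton essential set (6 of the 18 Rothe cells):

[(2, 5, 0), (2, 7, 1), (3, 3, 0), (5, 1, 0), (5, 3, 1), (5, 5, 2)]


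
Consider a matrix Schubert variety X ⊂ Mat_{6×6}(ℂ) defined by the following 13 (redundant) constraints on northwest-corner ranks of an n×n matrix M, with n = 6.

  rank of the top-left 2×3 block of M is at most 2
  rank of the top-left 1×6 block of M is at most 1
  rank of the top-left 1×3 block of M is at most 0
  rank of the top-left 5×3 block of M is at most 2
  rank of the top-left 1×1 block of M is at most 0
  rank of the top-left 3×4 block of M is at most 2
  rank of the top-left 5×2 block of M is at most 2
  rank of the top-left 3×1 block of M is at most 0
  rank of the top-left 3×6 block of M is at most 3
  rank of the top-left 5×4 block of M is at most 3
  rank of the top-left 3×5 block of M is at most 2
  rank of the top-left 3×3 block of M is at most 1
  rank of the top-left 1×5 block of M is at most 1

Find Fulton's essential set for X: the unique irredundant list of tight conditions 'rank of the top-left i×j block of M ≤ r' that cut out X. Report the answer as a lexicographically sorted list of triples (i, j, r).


Reconstructing r_w from the 13 given conditions:

  0  0  0  1  1  1
  0  1  1  2  2  2
  0  1  1  2  2  3
  1  2  2  3  3  4
  1  2  2  3  4  5
  1  2  3  4  5  6

reading off 1-entries of Δ²R: w = (4, 2, 6, 1, 5, 3).

D(w) has 8 cells with 5 SE-corners; essential set:

[(1, 3, 0), (3, 1, 0), (3, 3, 1), (3, 5, 2), (5, 3, 2)]


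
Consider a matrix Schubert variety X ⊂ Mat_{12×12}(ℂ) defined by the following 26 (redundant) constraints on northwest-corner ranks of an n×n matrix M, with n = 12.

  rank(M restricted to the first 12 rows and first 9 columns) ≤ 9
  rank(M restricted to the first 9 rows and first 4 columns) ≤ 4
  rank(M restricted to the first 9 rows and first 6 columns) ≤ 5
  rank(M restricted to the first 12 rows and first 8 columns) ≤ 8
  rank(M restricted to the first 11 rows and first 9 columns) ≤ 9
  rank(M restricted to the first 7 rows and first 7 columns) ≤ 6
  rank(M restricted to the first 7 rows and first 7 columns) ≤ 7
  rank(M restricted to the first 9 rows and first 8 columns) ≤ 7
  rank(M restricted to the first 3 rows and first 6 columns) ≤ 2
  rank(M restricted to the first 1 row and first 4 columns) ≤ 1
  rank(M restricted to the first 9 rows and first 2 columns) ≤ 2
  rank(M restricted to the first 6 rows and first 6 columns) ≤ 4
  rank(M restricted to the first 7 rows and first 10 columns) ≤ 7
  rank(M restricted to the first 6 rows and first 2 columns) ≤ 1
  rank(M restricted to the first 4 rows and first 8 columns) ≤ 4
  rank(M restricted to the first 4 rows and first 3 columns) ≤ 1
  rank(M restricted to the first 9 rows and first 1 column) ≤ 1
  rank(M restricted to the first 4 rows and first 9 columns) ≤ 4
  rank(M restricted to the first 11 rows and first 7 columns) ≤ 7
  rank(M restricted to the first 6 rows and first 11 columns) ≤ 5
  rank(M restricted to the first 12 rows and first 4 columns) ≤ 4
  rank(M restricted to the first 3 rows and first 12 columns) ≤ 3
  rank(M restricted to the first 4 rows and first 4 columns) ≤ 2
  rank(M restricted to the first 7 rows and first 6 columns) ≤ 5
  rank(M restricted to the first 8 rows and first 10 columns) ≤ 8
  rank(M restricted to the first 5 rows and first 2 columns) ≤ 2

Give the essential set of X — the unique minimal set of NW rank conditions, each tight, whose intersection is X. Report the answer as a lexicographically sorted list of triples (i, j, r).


Computing R[i][j] = min implied NW-rank bound (n=12, 26 conditions):

  R[1]: 1, 1, 1, 1, 1, 1, 1, 1, 1, 1, 1, 1
  R[2]: 1, 1, 1, 2, 2, 2, 2, 2, 2, 2, 2, 2
  R[3]: 1, 1, 1, 2, 2, 2, 3, 3, 3, 3, 3, 3
  R[4]: 1, 1, 1, 2, 3, 3, 4, 4, 4, 4, 4, 4
  R[5]: 1, 1, 2, 3, 4, 4, 5, 5, 5, 5, 5, 5
  R[6]: 1, 1, 2, 3, 4, 4, 5, 5, 5, 5, 5, 6
  R[7]: 1, 2, 3, 4, 5, 5, 6, 6, 6, 6, 6, 7
  R[8]: 1, 2, 3, 4, 5, 5, 6, 7, 7, 7, 7, 8
  R[9]: 1, 2, 3, 4, 5, 5, 6, 7, 8, 8, 8, 9
  R[10]: 1, 2, 3, 4, 5, 6, 7, 8, 9, 9, 9, 10
  R[11]: 1, 2, 3, 4, 5, 6, 7, 8, 9, 10, 10, 11
  R[12]: 1, 2, 3, 4, 5, 6, 7, 8, 9, 10, 11, 12

reading off 1-entries of Δ²R: w = (1, 4, 7, 5, 3, 12, 2, 8, 9, 6, 10, 11).

|D(w)|=17, |Ess(w)|=6:

[(3, 6, 2), (4, 3, 1), (6, 2, 1), (6, 6, 4), (6, 11, 5), (9, 6, 5)]
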